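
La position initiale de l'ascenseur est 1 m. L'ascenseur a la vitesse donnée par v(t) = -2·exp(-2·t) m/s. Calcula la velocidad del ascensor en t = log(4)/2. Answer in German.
Wir haben die Geschwindigkeit v(t) = -2·exp(-2·t). Durch Einsetzen von t = log(4)/2: v(log(4)/2) = -1/2.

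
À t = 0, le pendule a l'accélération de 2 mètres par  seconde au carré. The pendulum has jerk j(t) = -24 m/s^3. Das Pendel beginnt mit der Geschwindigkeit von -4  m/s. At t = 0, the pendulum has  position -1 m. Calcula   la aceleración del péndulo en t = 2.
Debemos encontrar la antiderivada de nuestra ecuación de la sacudida j(t) = -24 1 vez. Integrando la sacudida y usando la condición inicial a(0) = 2, obtenemos a(t) = 2 - 24·t. Tenemos la aceleración a(t) = 2 - 24·t. Sustituyendo t = 2: a(2) = -46.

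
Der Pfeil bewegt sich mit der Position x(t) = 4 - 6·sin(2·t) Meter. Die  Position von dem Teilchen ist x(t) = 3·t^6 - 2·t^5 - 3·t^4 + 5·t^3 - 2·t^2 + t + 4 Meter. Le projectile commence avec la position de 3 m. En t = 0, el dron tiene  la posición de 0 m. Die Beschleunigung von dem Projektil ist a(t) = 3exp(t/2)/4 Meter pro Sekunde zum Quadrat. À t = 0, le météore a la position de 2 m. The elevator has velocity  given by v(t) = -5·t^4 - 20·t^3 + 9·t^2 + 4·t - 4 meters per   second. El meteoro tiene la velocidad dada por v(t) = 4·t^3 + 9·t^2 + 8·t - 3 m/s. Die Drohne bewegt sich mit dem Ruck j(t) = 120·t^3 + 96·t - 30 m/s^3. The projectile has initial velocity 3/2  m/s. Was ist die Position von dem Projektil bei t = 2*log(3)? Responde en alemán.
Wir müssen das Integral unserer Gleichung für die Beschleunigung a(t) = 3·exp(t/2)/4 2-mal finden. Durch Integration von der Beschleunigung und Verwendung der Anfangsbedingung v(0) = 3/2, erhalten wir v(t) = 3·exp(t/2)/2. Die Stammfunktion von der Geschwindigkeit ist die Position. Mit x(0) = 3 erhalten wir x(t) = 3·exp(t/2). Wir haben die Position x(t) = 3·exp(t/2). Durch Einsetzen von t = 2*log(3): x(2*log(3)) = 9.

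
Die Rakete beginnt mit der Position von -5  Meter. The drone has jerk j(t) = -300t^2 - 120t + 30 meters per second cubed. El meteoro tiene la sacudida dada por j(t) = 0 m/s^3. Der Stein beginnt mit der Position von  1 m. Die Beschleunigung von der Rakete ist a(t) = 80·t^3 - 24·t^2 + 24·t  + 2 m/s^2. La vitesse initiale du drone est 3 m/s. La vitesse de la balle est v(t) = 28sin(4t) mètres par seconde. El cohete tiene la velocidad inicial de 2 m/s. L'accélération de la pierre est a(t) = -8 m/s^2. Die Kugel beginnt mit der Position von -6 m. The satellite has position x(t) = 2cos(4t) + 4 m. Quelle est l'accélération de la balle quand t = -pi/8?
Nous devons dériver notre équation de la vitesse v(t) = 28·sin(4·t) 1 fois. En dérivant la vitesse, nous obtenons l'accélération: a(t) = 112·cos(4·t). Nous avons l'accélération a(t) = 112·cos(4·t). En substituant t = -pi/8: a(-pi/8) = 0.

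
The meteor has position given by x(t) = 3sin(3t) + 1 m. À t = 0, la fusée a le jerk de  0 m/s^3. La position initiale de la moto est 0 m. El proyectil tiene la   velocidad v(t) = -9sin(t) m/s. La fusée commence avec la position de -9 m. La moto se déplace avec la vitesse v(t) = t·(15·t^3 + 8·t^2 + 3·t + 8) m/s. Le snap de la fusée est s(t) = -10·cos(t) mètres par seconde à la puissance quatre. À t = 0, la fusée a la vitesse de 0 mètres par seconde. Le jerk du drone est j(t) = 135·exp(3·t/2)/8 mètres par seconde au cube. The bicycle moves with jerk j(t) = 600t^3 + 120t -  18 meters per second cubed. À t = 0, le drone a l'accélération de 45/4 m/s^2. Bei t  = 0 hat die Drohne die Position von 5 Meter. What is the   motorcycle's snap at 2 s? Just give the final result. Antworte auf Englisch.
At t = 2, s = 768.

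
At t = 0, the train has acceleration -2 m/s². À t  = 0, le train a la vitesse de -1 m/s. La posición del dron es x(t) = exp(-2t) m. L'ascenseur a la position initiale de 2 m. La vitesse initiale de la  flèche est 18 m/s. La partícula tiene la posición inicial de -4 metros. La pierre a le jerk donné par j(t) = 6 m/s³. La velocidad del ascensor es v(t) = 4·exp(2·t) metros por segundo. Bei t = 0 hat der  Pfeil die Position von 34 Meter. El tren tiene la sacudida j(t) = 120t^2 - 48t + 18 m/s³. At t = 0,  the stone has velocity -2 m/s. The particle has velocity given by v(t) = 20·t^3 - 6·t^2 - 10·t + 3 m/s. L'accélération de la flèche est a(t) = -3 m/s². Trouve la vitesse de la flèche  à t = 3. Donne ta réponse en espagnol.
Debemos encontrar la integral de nuestra ecuación de la aceleración a(t) = -3 1 vez. Integrando la aceleración y usando la condición inicial v(0) = 18, obtenemos v(t) = 18 - 3·t. Usando v(t) = 18 - 3·t y sustituyendo t = 3, encontramos v = 9.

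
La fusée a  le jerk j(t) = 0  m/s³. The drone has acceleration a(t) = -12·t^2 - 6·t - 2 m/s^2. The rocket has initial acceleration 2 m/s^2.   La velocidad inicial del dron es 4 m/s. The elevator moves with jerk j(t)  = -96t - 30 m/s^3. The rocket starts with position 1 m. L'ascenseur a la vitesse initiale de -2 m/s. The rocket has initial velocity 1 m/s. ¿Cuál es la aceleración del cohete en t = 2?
Necesitamos integrar nuestra ecuación de la sacudida j(t) = 0 1 vez. Integrando la sacudida y usando la condición inicial a(0) = 2, obtenemos a(t) = 2. Usando a(t) = 2 y sustituyendo t = 2, encontramos a = 2.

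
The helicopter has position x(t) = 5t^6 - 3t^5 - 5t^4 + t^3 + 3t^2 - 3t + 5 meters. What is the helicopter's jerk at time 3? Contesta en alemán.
Um dies zu lösen, müssen wir 3 Ableitungen unserer Gleichung für die Position x(t) = 5·t^6 - 3·t^5 - 5·t^4 + t^3 + 3·t^2 - 3·t + 5 nehmen. Durch Ableiten von der Position erhalten wir die Geschwindigkeit: v(t) = 30·t^5 - 15·t^4 - 20·t^3 + 3·t^2 + 6·t - 3. Die Ableitung von der Geschwindigkeit ergibt die Beschleunigung: a(t) = 150·t^4 - 60·t^3 - 60·t^2 + 6·t + 6. Mit d/dt von a(t) finden wir j(t) = 600·t^3 - 180·t^2 - 120·t + 6. Wir haben den Ruck j(t) = 600·t^3 - 180·t^2 - 120·t + 6. Durch Einsetzen von t = 3: j(3) = 14226.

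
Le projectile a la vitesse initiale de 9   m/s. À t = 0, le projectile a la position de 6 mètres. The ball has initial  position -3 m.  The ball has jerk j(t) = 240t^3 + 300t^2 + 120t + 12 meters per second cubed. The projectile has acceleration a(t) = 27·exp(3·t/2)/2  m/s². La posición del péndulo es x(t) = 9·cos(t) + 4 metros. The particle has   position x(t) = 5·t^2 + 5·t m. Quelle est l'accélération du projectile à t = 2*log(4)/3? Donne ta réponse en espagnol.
Tenemos la aceleración a(t) = 27·exp(3·t/2)/2. Sustituyendo t = 2*log(4)/3: a(2*log(4)/3) = 54.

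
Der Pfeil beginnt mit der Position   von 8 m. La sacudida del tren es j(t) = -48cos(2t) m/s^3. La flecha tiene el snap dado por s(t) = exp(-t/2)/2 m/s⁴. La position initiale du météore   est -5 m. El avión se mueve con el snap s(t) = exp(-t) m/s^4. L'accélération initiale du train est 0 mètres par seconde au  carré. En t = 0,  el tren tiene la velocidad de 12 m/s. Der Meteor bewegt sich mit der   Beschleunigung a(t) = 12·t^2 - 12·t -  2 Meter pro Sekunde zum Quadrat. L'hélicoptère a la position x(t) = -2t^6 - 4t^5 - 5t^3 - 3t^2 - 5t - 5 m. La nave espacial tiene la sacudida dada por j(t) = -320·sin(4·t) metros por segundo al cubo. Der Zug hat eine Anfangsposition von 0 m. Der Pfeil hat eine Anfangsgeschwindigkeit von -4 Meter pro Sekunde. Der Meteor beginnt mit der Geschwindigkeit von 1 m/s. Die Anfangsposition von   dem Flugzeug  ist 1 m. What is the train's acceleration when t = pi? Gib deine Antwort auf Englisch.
Starting from jerk j(t) = -48·cos(2·t), we take 1 antiderivative. Integrating jerk and using the initial condition a(0) = 0, we get a(t) = -24·sin(2·t). From the given acceleration equation a(t) = -24·sin(2·t), we substitute t = pi to get a = 0.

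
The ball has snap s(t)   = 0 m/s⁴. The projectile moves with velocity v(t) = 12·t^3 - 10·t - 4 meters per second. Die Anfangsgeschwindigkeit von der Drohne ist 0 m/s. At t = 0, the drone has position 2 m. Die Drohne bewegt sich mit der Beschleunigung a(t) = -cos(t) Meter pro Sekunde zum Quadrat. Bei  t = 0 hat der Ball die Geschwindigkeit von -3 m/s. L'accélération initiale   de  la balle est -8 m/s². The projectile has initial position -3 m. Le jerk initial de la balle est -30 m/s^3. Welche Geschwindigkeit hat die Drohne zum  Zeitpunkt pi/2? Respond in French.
Nous devons trouver la primitive de notre équation de l'accélération a(t) = -cos(t) 1 fois. En prenant ∫a(t)dt et en appliquant v(0) = 0, nous trouvons v(t) = -sin(t). Nous avons la vitesse v(t) = -sin(t). En substituant t = pi/2: v(pi/2) = -1.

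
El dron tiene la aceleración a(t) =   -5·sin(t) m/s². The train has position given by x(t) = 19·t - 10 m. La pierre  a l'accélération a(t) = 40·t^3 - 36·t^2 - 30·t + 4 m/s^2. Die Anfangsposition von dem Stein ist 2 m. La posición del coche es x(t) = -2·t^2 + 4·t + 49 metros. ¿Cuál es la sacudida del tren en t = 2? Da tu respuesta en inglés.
Starting from position x(t) = 19·t - 10, we take 3 derivatives. The derivative of position gives velocity: v(t) = 19. The derivative of velocity gives acceleration: a(t) = 0. The derivative of acceleration gives jerk: j(t) = 0. Using j(t) = 0 and substituting t = 2, we find j = 0.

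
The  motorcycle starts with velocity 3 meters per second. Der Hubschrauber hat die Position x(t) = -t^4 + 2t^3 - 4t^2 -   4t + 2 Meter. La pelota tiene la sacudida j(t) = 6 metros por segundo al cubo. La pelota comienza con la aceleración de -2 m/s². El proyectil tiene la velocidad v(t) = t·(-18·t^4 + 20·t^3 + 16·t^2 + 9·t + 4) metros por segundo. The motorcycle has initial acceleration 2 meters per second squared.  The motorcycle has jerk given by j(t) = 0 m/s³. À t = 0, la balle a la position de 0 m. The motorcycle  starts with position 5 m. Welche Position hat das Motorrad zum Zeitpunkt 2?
Um dies zu lösen, müssen wir 3 Integrale unserer Gleichung für den Ruck j(t) = 0 finden. Die Stammfunktion von dem Ruck, mit a(0) = 2, ergibt die Beschleunigung: a(t) = 2. Die Stammfunktion von der Beschleunigung ist die Geschwindigkeit. Mit v(0) = 3 erhalten wir v(t) = 2·t + 3. Die Stammfunktion von der Geschwindigkeit, mit x(0) = 5, ergibt die Position: x(t) = t^2 + 3·t + 5. Aus der Gleichung für die Position x(t) = t^2 + 3·t + 5, setzen wir t = 2 ein und erhalten x = 15.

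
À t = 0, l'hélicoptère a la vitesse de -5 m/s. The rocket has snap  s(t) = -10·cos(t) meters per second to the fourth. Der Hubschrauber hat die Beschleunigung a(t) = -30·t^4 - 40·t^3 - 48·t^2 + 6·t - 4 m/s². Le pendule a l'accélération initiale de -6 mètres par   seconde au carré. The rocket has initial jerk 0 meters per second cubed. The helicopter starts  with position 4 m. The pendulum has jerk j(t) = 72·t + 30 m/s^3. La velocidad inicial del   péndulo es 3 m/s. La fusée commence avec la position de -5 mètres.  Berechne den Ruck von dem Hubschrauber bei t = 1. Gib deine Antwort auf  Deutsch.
Ausgehend von der Beschleunigung a(t) = -30·t^4 - 40·t^3 - 48·t^2 + 6·t - 4, nehmen wir 1 Ableitung. Mit d/dt von a(t) finden wir j(t) = -120·t^3 - 120·t^2 - 96·t + 6. Aus der Gleichung für den Ruck j(t) = -120·t^3 - 120·t^2 - 96·t + 6, setzen wir t = 1 ein und erhalten j = -330.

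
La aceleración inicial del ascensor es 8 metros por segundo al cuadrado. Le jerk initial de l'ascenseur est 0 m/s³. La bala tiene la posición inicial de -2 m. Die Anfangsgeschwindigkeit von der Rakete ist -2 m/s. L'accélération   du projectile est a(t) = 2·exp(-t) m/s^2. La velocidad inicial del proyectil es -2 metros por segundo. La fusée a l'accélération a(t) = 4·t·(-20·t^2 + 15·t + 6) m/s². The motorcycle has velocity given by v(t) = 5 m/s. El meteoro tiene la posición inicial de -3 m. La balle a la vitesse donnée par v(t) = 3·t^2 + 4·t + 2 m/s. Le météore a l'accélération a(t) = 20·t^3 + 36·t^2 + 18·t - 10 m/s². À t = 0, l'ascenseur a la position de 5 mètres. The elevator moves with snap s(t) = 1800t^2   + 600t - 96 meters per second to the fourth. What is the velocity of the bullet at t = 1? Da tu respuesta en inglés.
From the given velocity equation v(t) = 3·t^2 + 4·t + 2, we substitute t = 1 to get v = 9.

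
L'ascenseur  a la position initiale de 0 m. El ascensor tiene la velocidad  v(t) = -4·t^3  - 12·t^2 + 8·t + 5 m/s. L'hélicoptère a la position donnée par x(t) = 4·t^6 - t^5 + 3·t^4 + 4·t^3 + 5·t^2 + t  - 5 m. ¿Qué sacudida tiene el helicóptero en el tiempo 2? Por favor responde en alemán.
Um dies zu lösen, müssen wir 3 Ableitungen unserer Gleichung für die Position x(t) = 4·t^6 - t^5 + 3·t^4 + 4·t^3 + 5·t^2 + t - 5 nehmen. Die Ableitung von der Position ergibt die Geschwindigkeit: v(t) = 24·t^5 - 5·t^4 + 12·t^3 + 12·t^2 + 10·t + 1. Durch Ableiten von der Geschwindigkeit erhalten wir die Beschleunigung: a(t) = 120·t^4 - 20·t^3 + 36·t^2 + 24·t + 10. Durch Ableiten von der Beschleunigung erhalten wir den Ruck: j(t) = 480·t^3 - 60·t^2 + 72·t + 24. Aus der Gleichung für den Ruck j(t) = 480·t^3 - 60·t^2 + 72·t + 24, setzen wir t = 2 ein und erhalten j = 3768.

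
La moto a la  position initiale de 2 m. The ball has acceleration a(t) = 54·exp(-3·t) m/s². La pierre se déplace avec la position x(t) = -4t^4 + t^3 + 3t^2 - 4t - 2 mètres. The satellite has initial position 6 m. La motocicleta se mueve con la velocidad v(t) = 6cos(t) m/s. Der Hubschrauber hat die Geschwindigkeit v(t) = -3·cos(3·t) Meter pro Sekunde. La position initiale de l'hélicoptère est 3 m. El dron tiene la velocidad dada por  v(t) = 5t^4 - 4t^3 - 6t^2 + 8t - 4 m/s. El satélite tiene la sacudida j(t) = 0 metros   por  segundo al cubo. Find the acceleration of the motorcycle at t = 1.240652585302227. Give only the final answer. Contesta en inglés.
The acceleration at t = 1.240652585302227 is a = -5.67597453195945.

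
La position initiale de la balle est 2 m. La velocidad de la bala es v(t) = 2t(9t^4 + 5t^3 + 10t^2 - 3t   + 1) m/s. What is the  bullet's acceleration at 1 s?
We must differentiate our velocity equation v(t) = 2·t·(9·t^4 + 5·t^3 + 10·t^2 - 3·t + 1) 1 time. Taking d/dt of v(t), we find a(t) = 18·t^4 + 10·t^3 + 20·t^2 + 2·t·(36·t^3 + 15·t^2 + 20·t - 3) - 6·t + 2. Using a(t) = 18·t^4 + 10·t^3 + 20·t^2 + 2·t·(36·t^3 + 15·t^2 + 20·t - 3) - 6·t + 2 and substituting t = 1, we find a = 180.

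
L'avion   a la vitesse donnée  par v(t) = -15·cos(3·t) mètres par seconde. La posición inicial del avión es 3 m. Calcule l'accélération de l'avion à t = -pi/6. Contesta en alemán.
Um dies zu lösen, müssen wir 1 Ableitung unserer Gleichung für die Geschwindigkeit v(t) = -15·cos(3·t) nehmen. Die Ableitung von der Geschwindigkeit ergibt die Beschleunigung: a(t) = 45·sin(3·t). Aus der Gleichung für die Beschleunigung a(t) = 45·sin(3·t), setzen wir t = -pi/6 ein und erhalten a = -45.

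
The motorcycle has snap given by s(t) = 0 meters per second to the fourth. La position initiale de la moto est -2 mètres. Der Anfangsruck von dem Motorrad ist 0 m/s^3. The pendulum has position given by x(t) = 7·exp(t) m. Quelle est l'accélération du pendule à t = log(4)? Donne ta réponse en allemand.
Wir müssen unsere Gleichung für die Position x(t) = 7·exp(t) 2-mal ableiten. Durch Ableiten von der Position erhalten wir die Geschwindigkeit: v(t) = 7·exp(t). Mit d/dt von v(t) finden wir a(t) = 7·exp(t). Wir haben die Beschleunigung a(t) = 7·exp(t). Durch Einsetzen von t = log(4): a(log(4)) = 28.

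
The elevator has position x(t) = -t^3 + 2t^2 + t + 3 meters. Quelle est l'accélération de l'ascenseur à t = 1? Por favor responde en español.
Para resolver esto, necesitamos tomar 2 derivadas de nuestra ecuación de la posición x(t) = -t^3 + 2·t^2 + t + 3. La derivada de la posición da la velocidad: v(t) = -3·t^2 + 4·t + 1. Tomando d/dt de v(t), encontramos a(t) = 4 - 6·t. Tenemos la aceleración a(t) = 4 - 6·t. Sustituyendo t = 1: a(1) = -2.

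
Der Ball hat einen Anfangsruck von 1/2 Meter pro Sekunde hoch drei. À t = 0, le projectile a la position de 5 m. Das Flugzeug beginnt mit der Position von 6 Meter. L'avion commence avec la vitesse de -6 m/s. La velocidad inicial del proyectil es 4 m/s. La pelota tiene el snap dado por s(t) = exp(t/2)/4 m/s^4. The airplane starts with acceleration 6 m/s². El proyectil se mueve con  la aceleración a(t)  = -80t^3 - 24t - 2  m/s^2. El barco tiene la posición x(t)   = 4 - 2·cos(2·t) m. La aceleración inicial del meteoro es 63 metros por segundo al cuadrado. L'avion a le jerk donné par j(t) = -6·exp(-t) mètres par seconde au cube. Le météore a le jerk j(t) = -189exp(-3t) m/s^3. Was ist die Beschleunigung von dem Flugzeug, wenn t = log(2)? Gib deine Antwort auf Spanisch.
Debemos encontrar la integral de nuestra ecuación de la sacudida j(t) = -6·exp(-t) 1 vez. La antiderivada de la sacudida, con a(0) = 6, da la aceleración: a(t) = 6·exp(-t). Tenemos la aceleración a(t) = 6·exp(-t). Sustituyendo t = log(2): a(log(2)) = 3.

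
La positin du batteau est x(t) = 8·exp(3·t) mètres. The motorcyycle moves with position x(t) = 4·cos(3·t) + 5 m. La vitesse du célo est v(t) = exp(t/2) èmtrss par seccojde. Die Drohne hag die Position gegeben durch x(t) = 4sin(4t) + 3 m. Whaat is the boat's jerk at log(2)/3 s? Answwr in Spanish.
Para resolver esto, necesitamos tomar 3 derivadas de nuestra ecuación de la posición x(t) = 8·exp(3·t). Tomando d/dt de x(t), encontramos v(t) = 24·exp(3·t). Derivando la velocidad, obtenemos la aceleración: a(t) = 72·exp(3·t). La derivada de la aceleración da la sacudida: j(t) = 216·exp(3·t). Usando j(t) = 216·exp(3·t) y sustituyendo t = log(2)/3, encontramos j = 432.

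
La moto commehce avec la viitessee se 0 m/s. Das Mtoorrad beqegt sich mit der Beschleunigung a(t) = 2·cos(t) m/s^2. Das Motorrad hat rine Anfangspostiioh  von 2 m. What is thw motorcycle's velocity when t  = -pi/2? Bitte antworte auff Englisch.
To solve this, we need to take 1 antiderivative of our acceleration equation a(t) = 2·cos(t). The integral of acceleration is velocity. Using v(0) = 0, we get v(t) = 2·sin(t). From the given velocity equation v(t) = 2·sin(t), we substitute t = -pi/2 to get v = -2.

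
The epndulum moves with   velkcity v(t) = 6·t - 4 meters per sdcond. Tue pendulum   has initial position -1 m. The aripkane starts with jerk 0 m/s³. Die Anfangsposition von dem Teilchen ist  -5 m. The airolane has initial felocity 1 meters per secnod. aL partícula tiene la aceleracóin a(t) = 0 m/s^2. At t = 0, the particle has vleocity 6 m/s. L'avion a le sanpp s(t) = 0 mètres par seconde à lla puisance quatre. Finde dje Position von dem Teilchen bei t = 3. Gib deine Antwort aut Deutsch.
Um dies zu lösen, müssen wir 2 Integrale unserer Gleichung für die Beschleunigung a(t) = 0 finden. Die Stammfunktion von der Beschleunigung, mit v(0) = 6, ergibt die Geschwindigkeit: v(t) = 6. Das Integral von der Geschwindigkeit, mit x(0) = -5, ergibt die Position: x(t) = 6·t - 5. Aus der Gleichung für die Position x(t) = 6·t - 5, setzen wir t = 3 ein und erhalten x = 13.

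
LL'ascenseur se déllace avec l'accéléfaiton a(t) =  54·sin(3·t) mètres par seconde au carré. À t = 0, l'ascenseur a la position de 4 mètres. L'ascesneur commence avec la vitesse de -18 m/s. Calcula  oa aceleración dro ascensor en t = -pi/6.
Tenemos la aceleración a(t) = 54·sin(3·t). Sustituyendo t = -pi/6: a(-pi/6) = -54.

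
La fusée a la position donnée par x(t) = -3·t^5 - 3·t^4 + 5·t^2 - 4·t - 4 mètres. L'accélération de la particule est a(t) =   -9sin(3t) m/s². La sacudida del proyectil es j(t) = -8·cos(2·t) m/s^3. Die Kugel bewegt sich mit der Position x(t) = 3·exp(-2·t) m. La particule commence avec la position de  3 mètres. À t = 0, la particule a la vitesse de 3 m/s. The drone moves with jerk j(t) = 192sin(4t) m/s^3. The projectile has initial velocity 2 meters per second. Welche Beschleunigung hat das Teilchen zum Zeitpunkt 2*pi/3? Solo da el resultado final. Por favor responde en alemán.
Die Beschleunigung bei t = 2*pi/3 ist a = 0.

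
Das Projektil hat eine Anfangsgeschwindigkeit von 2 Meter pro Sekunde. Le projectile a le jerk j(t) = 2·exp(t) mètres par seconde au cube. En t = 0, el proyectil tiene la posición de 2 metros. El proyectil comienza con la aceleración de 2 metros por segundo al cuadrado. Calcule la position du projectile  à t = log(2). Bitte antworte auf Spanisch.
Para resolver esto, necesitamos tomar 3 antiderivadas de nuestra ecuación de la sacudida j(t) = 2·exp(t). La integral de la sacudida es la aceleración. Usando a(0) = 2, obtenemos a(t) = 2·exp(t). La integral de la aceleración, con v(0) = 2, da la velocidad: v(t) = 2·exp(t). Tomando ∫v(t)dt y aplicando x(0) = 2, encontramos x(t) = 2·exp(t). Tenemos la posición x(t) = 2·exp(t). Sustituyendo t = log(2): x(log(2)) = 4.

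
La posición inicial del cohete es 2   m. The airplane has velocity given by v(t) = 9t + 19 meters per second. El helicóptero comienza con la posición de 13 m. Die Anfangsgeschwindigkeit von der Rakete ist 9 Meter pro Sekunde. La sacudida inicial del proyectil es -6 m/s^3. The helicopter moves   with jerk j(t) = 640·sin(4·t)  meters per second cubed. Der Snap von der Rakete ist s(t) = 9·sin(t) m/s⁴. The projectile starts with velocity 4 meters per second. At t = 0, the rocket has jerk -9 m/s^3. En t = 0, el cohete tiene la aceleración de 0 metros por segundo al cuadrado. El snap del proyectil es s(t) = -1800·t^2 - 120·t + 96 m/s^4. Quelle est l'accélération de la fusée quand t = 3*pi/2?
Nous devons trouver la primitive de notre équation du snap s(t) = 9·sin(t) 2 fois. La primitive du snap est le jerk. En utilisant j(0) = -9, nous obtenons j(t) = -9·cos(t). En intégrant le jerk et en utilisant la condition initiale a(0) = 0, nous obtenons a(t) = -9·sin(t). Nous avons l'accélération a(t) = -9·sin(t). En substituant t = 3*pi/2: a(3*pi/2) = 9.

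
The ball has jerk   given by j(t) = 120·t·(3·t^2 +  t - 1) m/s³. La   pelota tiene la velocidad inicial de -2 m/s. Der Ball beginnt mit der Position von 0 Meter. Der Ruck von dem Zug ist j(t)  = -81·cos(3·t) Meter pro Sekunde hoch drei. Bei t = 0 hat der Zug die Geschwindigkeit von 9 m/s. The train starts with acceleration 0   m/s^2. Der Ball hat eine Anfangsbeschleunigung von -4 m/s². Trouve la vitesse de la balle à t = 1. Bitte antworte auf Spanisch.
Para resolver esto, necesitamos tomar 2 integrales de nuestra ecuación de la sacudida j(t) = 120·t·(3·t^2 + t - 1). Integrando la sacudida y usando la condición inicial a(0) = -4, obtenemos a(t) = 90·t^4 + 40·t^3 - 60·t^2 - 4. Integrando la aceleración y usando la condición inicial v(0) = -2, obtenemos v(t) = 18·t^5 + 10·t^4 - 20·t^3 - 4·t - 2. De la ecuación de la velocidad v(t) = 18·t^5 + 10·t^4 - 20·t^3 - 4·t - 2, sustituimos t = 1 para obtener v = 2.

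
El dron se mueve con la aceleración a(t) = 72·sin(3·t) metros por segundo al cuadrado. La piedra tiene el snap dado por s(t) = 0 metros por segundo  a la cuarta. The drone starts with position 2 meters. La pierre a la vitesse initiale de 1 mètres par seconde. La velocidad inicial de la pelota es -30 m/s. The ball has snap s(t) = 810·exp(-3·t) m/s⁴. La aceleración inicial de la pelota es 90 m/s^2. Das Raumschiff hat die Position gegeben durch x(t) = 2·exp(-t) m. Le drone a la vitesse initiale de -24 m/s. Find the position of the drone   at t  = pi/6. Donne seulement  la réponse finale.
The answer is -6.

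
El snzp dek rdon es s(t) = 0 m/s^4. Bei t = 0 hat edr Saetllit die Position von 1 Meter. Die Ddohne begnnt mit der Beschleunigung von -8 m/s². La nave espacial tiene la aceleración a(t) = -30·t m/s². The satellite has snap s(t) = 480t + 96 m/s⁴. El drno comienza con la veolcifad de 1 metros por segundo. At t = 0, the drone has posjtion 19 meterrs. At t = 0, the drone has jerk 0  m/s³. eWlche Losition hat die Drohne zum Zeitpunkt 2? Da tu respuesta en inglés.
To solve this, we need to take 4 integrals of our snap equation s(t) = 0. The integral of snap is jerk. Using j(0) = 0, we get j(t) = 0. Finding the antiderivative of j(t) and using a(0) = -8: a(t) = -8. Taking ∫a(t)dt and applying v(0) = 1, we find v(t) = 1 - 8·t. Finding the antiderivative of v(t) and using x(0) = 19: x(t) = -4·t^2 + t + 19. We have position x(t) = -4·t^2 + t + 19. Substituting t = 2: x(2) = 5.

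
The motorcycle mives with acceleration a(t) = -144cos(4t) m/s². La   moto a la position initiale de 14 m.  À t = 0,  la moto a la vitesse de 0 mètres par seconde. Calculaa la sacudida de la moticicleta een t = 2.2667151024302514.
Debemos derivar nuestra ecuación de la aceleración a(t) = -144·cos(4·t) 1 vez. Derivando la aceleración, obtenemos la sacudida: j(t) = 576·sin(4·t). De la ecuación de la sacudida j(t) = 576·sin(4·t), sustituimos t = 2.2667151024302514 para obtener j = 201.786919770014.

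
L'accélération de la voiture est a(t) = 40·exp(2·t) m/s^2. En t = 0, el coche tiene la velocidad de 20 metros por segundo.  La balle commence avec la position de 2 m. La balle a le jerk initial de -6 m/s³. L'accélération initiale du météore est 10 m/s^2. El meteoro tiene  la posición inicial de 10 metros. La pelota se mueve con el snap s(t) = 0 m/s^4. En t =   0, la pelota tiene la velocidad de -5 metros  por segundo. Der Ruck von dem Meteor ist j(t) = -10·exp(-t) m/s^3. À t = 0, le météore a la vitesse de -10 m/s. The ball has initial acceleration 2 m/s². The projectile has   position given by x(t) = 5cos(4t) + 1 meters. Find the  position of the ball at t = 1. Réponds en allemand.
Wir müssen unsere Gleichung für den Snap s(t) = 0 4-mal integrieren. Durch Integration von dem Snap und Verwendung der Anfangsbedingung j(0) = -6, erhalten wir j(t) = -6. Das Integral von dem Ruck, mit a(0) = 2, ergibt die Beschleunigung: a(t) = 2 - 6·t. Durch Integration von der Beschleunigung und Verwendung der Anfangsbedingung v(0) = -5, erhalten wir v(t) = -3·t^2 + 2·t - 5. Durch Integration von der Geschwindigkeit und Verwendung der Anfangsbedingung x(0) = 2, erhalten wir x(t) = -t^3 + t^2 - 5·t + 2. Aus der Gleichung für die Position x(t) = -t^3 + t^2 - 5·t + 2, setzen wir t = 1 ein und erhalten x = -3.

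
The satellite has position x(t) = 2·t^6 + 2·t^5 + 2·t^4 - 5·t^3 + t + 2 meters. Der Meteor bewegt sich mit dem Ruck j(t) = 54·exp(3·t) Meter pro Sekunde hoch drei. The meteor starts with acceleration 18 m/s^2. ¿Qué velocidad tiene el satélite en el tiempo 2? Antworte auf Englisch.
Starting from position x(t) = 2·t^6 + 2·t^5 + 2·t^4 - 5·t^3 + t + 2, we take 1 derivative. Taking d/dt of x(t), we find v(t) = 12·t^5 + 10·t^4 + 8·t^3 - 15·t^2 + 1. From the given velocity equation v(t) = 12·t^5 + 10·t^4 + 8·t^3 - 15·t^2 + 1, we substitute t = 2 to get v = 549.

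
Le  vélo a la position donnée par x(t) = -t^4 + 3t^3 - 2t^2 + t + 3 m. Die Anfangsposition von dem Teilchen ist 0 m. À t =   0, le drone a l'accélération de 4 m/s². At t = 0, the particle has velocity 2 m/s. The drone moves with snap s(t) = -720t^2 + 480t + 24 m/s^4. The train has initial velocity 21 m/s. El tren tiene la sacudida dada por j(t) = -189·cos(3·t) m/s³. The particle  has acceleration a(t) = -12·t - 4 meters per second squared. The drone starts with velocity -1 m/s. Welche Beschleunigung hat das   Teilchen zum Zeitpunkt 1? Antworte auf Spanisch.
De la ecuación de la aceleración a(t) = -12·t - 4, sustituimos t = 1 para obtener a = -16.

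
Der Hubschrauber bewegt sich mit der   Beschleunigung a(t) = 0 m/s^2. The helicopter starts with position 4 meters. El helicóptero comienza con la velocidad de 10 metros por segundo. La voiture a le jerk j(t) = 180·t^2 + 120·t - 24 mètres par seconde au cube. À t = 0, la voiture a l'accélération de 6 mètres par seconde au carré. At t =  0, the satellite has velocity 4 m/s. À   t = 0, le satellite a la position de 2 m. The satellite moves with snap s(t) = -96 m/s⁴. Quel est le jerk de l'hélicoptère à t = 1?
En partant de l'accélération a(t) = 0, nous prenons 1 dérivée. En dérivant l'accélération, nous obtenons le jerk: j(t) = 0. Nous avons le jerk j(t) = 0. En substituant t = 1: j(1) = 0.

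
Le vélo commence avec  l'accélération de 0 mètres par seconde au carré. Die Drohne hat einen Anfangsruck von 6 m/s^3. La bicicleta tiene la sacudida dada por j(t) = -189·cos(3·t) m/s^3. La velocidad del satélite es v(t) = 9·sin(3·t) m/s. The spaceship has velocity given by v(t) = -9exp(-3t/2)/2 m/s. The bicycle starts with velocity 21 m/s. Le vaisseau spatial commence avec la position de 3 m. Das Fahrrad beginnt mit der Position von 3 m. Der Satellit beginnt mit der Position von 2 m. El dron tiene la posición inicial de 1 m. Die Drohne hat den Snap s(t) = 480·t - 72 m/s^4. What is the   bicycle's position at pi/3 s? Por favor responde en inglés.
We must find the antiderivative of our jerk equation j(t) = -189·cos(3·t) 3 times. Taking ∫j(t)dt and applying a(0) = 0, we find a(t) = -63·sin(3·t). Finding the integral of a(t) and using v(0) = 21: v(t) = 21·cos(3·t). Integrating velocity and using the initial condition x(0) = 3, we get x(t) = 7·sin(3·t) + 3. From the given position equation x(t) = 7·sin(3·t) + 3, we substitute t = pi/3 to get x = 3.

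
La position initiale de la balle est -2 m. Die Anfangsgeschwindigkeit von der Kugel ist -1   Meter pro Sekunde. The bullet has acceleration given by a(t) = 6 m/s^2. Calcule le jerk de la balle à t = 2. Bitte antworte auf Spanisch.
Debemos derivar nuestra ecuación de la aceleración a(t) = 6 1 vez. Tomando d/dt de a(t), encontramos j(t) = 0. Tenemos la sacudida j(t) = 0. Sustituyendo t = 2: j(2) = 0.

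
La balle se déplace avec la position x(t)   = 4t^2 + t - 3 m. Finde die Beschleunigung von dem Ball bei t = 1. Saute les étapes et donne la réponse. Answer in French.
L'accélération à t = 1 est a = 8.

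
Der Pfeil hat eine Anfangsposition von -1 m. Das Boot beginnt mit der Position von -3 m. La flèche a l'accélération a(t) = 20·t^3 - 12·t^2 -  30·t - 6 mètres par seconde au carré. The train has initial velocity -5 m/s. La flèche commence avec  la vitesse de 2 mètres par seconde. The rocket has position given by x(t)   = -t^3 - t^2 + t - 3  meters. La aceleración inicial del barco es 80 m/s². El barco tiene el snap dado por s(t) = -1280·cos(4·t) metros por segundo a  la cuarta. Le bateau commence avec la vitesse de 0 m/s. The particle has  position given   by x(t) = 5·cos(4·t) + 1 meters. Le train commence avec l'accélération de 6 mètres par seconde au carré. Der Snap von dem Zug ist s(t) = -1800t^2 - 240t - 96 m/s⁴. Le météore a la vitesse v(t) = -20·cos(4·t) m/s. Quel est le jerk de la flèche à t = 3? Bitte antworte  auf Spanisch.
Partiendo de la aceleración a(t) = 20·t^3 - 12·t^2 - 30·t - 6, tomamos 1 derivada. Tomando d/dt de a(t), encontramos j(t) = 60·t^2 - 24·t - 30. De la ecuación de la sacudida j(t) = 60·t^2 - 24·t - 30, sustituimos t = 3 para obtener j = 438.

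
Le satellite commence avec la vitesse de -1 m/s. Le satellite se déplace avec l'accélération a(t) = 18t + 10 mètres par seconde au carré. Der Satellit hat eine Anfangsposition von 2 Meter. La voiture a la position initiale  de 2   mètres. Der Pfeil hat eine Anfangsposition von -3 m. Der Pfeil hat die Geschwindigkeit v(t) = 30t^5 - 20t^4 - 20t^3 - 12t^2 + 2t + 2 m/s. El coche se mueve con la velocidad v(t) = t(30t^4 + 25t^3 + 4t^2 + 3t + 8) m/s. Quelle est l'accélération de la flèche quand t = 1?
Pour résoudre ceci, nous devons prendre 1 dérivée de notre équation de la vitesse v(t) = 30·t^5 - 20·t^4 - 20·t^3 - 12·t^2 + 2·t + 2. En prenant d/dt de v(t), nous trouvons a(t) = 150·t^4 - 80·t^3 - 60·t^2 - 24·t + 2. De l'équation de l'accélération a(t) = 150·t^4 - 80·t^3 - 60·t^2 - 24·t + 2, nous substituons t = 1 pour obtenir a = -12.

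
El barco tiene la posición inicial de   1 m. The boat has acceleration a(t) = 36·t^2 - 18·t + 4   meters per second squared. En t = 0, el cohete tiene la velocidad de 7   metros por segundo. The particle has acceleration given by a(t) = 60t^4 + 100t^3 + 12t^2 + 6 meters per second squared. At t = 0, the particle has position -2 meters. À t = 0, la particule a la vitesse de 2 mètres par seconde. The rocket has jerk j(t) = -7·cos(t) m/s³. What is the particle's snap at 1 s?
To solve this, we need to take 2 derivatives of our acceleration equation a(t) = 60·t^4 + 100·t^3 + 12·t^2 + 6. Taking d/dt of a(t), we find j(t) = 240·t^3 + 300·t^2 + 24·t. Differentiating jerk, we get snap: s(t) = 720·t^2 + 600·t + 24. Using s(t) = 720·t^2 + 600·t + 24 and substituting t = 1, we find s = 1344.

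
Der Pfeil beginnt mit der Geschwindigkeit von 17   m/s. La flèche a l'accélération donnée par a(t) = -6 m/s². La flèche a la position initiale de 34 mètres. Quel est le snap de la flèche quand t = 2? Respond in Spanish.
Debemos derivar nuestra ecuación de la aceleración a(t) = -6 2 veces. La derivada de la aceleración da la sacudida: j(t) = 0. Derivando la sacudida, obtenemos el snap: s(t) = 0. De la ecuación del snap s(t) = 0, sustituimos t = 2 para obtener s = 0.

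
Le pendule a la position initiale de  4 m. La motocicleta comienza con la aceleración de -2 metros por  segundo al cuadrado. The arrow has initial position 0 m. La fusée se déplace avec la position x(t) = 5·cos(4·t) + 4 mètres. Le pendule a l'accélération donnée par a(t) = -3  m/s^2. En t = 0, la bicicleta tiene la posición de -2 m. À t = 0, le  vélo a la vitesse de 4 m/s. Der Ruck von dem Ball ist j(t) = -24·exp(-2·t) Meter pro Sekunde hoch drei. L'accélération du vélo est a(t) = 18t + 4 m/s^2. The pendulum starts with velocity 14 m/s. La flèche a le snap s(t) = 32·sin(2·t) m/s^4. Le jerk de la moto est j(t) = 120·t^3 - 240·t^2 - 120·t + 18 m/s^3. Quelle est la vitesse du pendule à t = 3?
En partant de l'accélération a(t) = -3, nous prenons 1 primitive. En prenant ∫a(t)dt et en appliquant v(0) = 14, nous trouvons v(t) = 14 - 3·t. De l'équation de la vitesse v(t) = 14 - 3·t, nous substituons t = 3 pour obtenir v = 5.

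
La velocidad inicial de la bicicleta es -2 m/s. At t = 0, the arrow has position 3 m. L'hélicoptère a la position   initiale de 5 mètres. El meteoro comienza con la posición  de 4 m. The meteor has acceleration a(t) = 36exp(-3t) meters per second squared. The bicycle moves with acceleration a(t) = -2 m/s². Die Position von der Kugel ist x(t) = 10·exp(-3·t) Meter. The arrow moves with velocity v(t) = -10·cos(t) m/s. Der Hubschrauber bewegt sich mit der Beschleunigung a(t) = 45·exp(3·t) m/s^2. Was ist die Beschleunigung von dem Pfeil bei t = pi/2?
Ausgehend von der Geschwindigkeit v(t) = -10·cos(t), nehmen wir 1 Ableitung. Die Ableitung von der Geschwindigkeit ergibt die Beschleunigung: a(t) = 10·sin(t). Aus der Gleichung für die Beschleunigung a(t) = 10·sin(t), setzen wir t = pi/2 ein und erhalten a = 10.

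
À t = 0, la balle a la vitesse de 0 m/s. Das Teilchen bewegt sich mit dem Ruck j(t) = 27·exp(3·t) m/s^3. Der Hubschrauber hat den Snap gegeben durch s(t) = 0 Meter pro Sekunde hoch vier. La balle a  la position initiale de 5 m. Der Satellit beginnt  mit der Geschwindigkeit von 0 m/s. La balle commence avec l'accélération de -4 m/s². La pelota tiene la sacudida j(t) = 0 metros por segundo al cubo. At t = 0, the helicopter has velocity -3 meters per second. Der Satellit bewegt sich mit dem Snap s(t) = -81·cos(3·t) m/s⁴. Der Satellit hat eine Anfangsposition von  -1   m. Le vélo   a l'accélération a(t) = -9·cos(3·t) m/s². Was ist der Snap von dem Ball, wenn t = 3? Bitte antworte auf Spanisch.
Debemos derivar nuestra ecuación de la sacudida j(t) = 0 1 vez. Derivando la sacudida, obtenemos el snap: s(t) = 0. Usando s(t) = 0 y sustituyendo t = 3, encontramos s = 0.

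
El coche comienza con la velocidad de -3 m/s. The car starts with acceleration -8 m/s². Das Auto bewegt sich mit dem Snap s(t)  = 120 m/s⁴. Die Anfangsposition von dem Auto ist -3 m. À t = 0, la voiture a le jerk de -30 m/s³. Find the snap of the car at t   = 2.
Using s(t) = 120 and substituting t = 2, we find s = 120.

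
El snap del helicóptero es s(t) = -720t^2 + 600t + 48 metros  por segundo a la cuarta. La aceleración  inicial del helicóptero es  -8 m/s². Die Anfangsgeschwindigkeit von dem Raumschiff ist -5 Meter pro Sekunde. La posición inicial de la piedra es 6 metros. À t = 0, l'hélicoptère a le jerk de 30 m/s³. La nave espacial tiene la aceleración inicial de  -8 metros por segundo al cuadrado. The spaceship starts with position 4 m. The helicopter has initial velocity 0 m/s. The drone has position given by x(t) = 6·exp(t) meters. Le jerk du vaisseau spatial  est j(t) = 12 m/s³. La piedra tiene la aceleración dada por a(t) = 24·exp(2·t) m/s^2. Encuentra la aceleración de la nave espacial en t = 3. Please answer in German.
Ausgehend von dem Ruck j(t) = 12, nehmen wir 1 Stammfunktion. Durch Integration von dem Ruck und Verwendung der Anfangsbedingung a(0) = -8, erhalten wir a(t) = 12·t - 8. Aus der Gleichung für die Beschleunigung a(t) = 12·t - 8, setzen wir t = 3 ein und erhalten a = 28.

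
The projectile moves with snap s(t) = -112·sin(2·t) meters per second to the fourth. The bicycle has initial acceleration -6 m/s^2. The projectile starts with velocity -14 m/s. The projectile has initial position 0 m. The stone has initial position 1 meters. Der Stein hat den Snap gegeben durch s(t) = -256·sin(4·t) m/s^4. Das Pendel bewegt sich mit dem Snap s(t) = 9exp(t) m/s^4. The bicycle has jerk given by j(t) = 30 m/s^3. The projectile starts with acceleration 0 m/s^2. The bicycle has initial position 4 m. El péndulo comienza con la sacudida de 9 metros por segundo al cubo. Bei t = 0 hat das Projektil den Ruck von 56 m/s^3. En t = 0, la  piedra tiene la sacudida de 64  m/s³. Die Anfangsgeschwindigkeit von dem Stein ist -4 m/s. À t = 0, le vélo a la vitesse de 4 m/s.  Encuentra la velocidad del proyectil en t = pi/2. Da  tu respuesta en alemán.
Um dies zu lösen, müssen wir 3 Integrale unserer Gleichung für den Snap s(t) = -112·sin(2·t) finden. Das Integral von dem Snap, mit j(0) = 56, ergibt den Ruck: j(t) = 56·cos(2·t). Die Stammfunktion von dem Ruck ist die Beschleunigung. Mit a(0) = 0 erhalten wir a(t) = 28·sin(2·t). Durch Integration von der Beschleunigung und Verwendung der Anfangsbedingung v(0) = -14, erhalten wir v(t) = -14·cos(2·t). Wir haben die Geschwindigkeit v(t) = -14·cos(2·t). Durch Einsetzen von t = pi/2: v(pi/2) = 14.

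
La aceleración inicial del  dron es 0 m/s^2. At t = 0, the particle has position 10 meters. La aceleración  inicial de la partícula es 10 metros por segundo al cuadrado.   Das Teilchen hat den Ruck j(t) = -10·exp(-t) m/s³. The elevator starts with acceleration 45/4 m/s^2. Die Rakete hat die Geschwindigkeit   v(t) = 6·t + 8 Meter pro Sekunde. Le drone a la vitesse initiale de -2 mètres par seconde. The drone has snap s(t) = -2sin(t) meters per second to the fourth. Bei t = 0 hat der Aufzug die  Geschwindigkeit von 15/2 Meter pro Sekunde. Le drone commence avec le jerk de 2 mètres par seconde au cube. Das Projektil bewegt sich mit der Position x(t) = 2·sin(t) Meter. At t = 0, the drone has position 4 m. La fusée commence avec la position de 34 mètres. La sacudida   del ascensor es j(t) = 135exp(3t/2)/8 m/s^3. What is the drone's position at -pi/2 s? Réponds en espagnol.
Necesitamos integrar nuestra ecuación del snap s(t) = -2·sin(t) 4 veces. La antiderivada del snap, con j(0) = 2, da la sacudida: j(t) = 2·cos(t). La integral de la sacudida, con a(0) = 0, da la aceleración: a(t) = 2·sin(t). Integrando la aceleración y usando la condición inicial v(0) = -2, obtenemos v(t) = -2·cos(t). Tomando ∫v(t)dt y aplicando x(0) = 4, encontramos x(t) = 4 - 2·sin(t). De la ecuación de la posición x(t) = 4 - 2·sin(t), sustituimos t = -pi/2 para obtener x = 6.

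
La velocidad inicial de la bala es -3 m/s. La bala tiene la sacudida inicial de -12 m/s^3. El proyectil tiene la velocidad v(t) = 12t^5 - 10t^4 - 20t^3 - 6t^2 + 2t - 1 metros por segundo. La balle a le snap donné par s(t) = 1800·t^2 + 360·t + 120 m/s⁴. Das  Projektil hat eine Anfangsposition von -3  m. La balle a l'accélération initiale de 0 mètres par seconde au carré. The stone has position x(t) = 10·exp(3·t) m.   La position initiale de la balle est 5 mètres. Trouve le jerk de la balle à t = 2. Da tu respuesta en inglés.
To solve this, we need to take 1 integral of our snap equation s(t) = 1800·t^2 + 360·t + 120. The integral of snap, with j(0) = -12, gives jerk: j(t) = 600·t^3 + 180·t^2 + 120·t - 12. From the given jerk equation j(t) = 600·t^3 + 180·t^2 + 120·t - 12, we substitute t = 2 to get j = 5748.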